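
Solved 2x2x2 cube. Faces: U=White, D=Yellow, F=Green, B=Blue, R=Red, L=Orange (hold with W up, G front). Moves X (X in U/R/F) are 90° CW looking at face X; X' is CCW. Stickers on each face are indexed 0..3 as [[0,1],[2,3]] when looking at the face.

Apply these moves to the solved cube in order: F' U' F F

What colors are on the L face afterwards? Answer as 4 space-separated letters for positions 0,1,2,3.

Answer: B Y O G

Derivation:
After move 1 (F'): F=GGGG U=WWRR R=YRYR D=OOYY L=OWOW
After move 2 (U'): U=WRWR F=OWGG R=GGYR B=YRBB L=BBOW
After move 3 (F): F=GOGW U=WRWB R=WGRR D=YGYY L=BOOO
After move 4 (F): F=GGWO U=WROO R=WGBR D=RWYY L=BYOG
Query: L face = BYOG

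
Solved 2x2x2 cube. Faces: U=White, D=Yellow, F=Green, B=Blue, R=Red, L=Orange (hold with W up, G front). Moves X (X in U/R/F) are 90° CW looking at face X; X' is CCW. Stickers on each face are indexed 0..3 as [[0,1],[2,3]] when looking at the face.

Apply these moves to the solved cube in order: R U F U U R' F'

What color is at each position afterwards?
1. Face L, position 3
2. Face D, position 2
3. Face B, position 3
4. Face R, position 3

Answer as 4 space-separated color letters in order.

After move 1 (R): R=RRRR U=WGWG F=GYGY D=YBYB B=WBWB
After move 2 (U): U=WWGG F=RRGY R=WBRR B=OOWB L=GYOO
After move 3 (F): F=GRYR U=WWOY R=GBGR D=RWYB L=GYOB
After move 4 (U): U=OWYW F=GBYR R=OOGR B=GYWB L=GROB
After move 5 (U): U=YOWW F=OOYR R=GYGR B=GRWB L=GBOB
After move 6 (R'): R=YRGG U=YWWG F=OOYW D=ROYR B=BRWB
After move 7 (F'): F=OWOY U=YWYG R=ORRG D=BBYR L=GGOW
Query 1: L[3] = W
Query 2: D[2] = Y
Query 3: B[3] = B
Query 4: R[3] = G

Answer: W Y B G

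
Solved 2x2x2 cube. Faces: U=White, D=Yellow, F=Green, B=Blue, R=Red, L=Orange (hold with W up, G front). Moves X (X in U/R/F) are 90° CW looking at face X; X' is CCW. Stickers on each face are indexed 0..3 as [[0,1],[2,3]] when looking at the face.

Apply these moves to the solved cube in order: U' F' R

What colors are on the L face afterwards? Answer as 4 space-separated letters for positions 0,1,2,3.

After move 1 (U'): U=WWWW F=OOGG R=GGRR B=RRBB L=BBOO
After move 2 (F'): F=OGOG U=WWGR R=YGYR D=BOYY L=BWOW
After move 3 (R): R=YYRG U=WGGG F=OOOY D=BBYR B=RRWB
Query: L face = BWOW

Answer: B W O W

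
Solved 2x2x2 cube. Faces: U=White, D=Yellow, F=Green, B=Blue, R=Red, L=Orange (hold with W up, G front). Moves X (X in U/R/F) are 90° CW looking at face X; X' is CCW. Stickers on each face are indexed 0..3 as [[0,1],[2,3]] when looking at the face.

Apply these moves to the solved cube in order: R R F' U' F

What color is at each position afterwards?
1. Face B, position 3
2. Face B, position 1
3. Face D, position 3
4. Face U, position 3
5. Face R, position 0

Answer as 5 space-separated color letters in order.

After move 1 (R): R=RRRR U=WGWG F=GYGY D=YBYB B=WBWB
After move 2 (R): R=RRRR U=WYWY F=GBGB D=YWYW B=GBGB
After move 3 (F'): F=BBGG U=WYRR R=WRYR D=OOYW L=OYOW
After move 4 (U'): U=YRWR F=OYGG R=BBYR B=WRGB L=GBOW
After move 5 (F): F=GOGY U=YRWB R=WBRR D=YBYW L=GOOO
Query 1: B[3] = B
Query 2: B[1] = R
Query 3: D[3] = W
Query 4: U[3] = B
Query 5: R[0] = W

Answer: B R W B W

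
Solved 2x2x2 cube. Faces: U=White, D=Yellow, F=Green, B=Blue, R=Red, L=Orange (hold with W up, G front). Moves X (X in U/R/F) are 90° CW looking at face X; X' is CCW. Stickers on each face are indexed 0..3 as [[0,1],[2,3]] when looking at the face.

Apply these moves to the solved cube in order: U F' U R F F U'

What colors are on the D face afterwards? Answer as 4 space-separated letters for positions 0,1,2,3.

Answer: G R Y G

Derivation:
After move 1 (U): U=WWWW F=RRGG R=BBRR B=OOBB L=GGOO
After move 2 (F'): F=RGRG U=WWBR R=YBYR D=GOYY L=GWOW
After move 3 (U): U=BWRW F=YBRG R=OOYR B=GWBB L=RGOW
After move 4 (R): R=YORO U=BBRG F=YORY D=GBYG B=WWWB
After move 5 (F): F=RYYO U=BBWG R=ROGO D=RYYG L=RGOB
After move 6 (F): F=YROY U=BBBG R=WOGO D=GRYG L=RROY
After move 7 (U'): U=BGBB F=RROY R=YRGO B=WOWB L=WWOY
Query: D face = GRYG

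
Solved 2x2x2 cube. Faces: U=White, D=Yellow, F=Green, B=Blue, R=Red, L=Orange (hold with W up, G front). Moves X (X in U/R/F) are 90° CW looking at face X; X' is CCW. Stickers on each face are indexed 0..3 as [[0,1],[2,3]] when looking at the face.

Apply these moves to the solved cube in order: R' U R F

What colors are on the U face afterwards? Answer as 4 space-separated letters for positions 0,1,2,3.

After move 1 (R'): R=RRRR U=WBWB F=GWGW D=YGYG B=YBYB
After move 2 (U): U=WWBB F=RRGW R=YBRR B=OOYB L=GWOO
After move 3 (R): R=RYRB U=WRBW F=RGGG D=YYYO B=BOWB
After move 4 (F): F=GRGG U=WROW R=BYWB D=RRYO L=GYOY
Query: U face = WROW

Answer: W R O W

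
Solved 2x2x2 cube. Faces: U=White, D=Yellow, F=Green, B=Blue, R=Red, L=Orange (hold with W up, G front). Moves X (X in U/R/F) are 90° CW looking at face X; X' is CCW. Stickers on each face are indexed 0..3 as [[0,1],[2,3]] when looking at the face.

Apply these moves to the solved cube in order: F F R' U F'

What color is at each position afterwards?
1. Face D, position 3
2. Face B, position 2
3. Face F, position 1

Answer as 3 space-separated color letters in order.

Answer: G W Y

Derivation:
After move 1 (F): F=GGGG U=WWOO R=WRWR D=RRYY L=OYOY
After move 2 (F): F=GGGG U=WWYY R=OROR D=WWYY L=OROR
After move 3 (R'): R=RROO U=WBYB F=GWGY D=WGYG B=YBWB
After move 4 (U): U=YWBB F=RRGY R=YBOO B=ORWB L=GWOR
After move 5 (F'): F=RYRG U=YWYO R=GBWO D=WRYG L=GBOB
Query 1: D[3] = G
Query 2: B[2] = W
Query 3: F[1] = Y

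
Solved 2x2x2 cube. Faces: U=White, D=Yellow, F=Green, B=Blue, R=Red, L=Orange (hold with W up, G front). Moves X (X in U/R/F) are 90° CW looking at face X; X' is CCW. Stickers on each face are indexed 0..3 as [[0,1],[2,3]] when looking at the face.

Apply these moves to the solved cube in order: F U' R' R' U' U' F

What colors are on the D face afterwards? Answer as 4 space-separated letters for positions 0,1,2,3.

After move 1 (F): F=GGGG U=WWOO R=WRWR D=RRYY L=OYOY
After move 2 (U'): U=WOWO F=OYGG R=GGWR B=WRBB L=BBOY
After move 3 (R'): R=GRGW U=WBWW F=OOGO D=RYYG B=YRRB
After move 4 (R'): R=RWGG U=WRWY F=OBGW D=ROYO B=GRYB
After move 5 (U'): U=RYWW F=BBGW R=OBGG B=RWYB L=GROY
After move 6 (U'): U=YWRW F=GRGW R=BBGG B=OBYB L=RWOY
After move 7 (F): F=GGWR U=YWYW R=RBWG D=GBYO L=RROO
Query: D face = GBYO

Answer: G B Y O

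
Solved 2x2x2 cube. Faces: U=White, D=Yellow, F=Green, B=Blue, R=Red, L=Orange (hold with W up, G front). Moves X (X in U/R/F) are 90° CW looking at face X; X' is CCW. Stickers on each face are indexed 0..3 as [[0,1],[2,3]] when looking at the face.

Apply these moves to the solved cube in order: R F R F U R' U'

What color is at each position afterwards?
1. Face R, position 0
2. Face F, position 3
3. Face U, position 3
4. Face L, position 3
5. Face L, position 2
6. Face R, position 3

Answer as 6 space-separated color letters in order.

After move 1 (R): R=RRRR U=WGWG F=GYGY D=YBYB B=WBWB
After move 2 (F): F=GGYY U=WGOO R=WRGR D=RRYB L=OYOB
After move 3 (R): R=GWRR U=WGOY F=GRYB D=RWYW B=OBGB
After move 4 (F): F=YGBR U=WGBY R=OWYR D=RGYW L=OROW
After move 5 (U): U=BWYG F=OWBR R=OBYR B=ORGB L=YGOW
After move 6 (R'): R=BROY U=BGYO F=OWBG D=RWYR B=WRGB
After move 7 (U'): U=GOBY F=YGBG R=OWOY B=BRGB L=WROW
Query 1: R[0] = O
Query 2: F[3] = G
Query 3: U[3] = Y
Query 4: L[3] = W
Query 5: L[2] = O
Query 6: R[3] = Y

Answer: O G Y W O Y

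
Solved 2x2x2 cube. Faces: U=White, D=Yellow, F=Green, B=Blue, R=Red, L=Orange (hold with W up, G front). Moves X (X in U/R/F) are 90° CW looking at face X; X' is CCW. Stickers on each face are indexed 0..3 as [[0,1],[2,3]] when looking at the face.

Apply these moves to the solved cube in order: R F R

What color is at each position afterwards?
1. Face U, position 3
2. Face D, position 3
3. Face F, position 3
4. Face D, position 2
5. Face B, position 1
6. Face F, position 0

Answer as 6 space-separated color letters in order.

Answer: Y W B Y B G

Derivation:
After move 1 (R): R=RRRR U=WGWG F=GYGY D=YBYB B=WBWB
After move 2 (F): F=GGYY U=WGOO R=WRGR D=RRYB L=OYOB
After move 3 (R): R=GWRR U=WGOY F=GRYB D=RWYW B=OBGB
Query 1: U[3] = Y
Query 2: D[3] = W
Query 3: F[3] = B
Query 4: D[2] = Y
Query 5: B[1] = B
Query 6: F[0] = G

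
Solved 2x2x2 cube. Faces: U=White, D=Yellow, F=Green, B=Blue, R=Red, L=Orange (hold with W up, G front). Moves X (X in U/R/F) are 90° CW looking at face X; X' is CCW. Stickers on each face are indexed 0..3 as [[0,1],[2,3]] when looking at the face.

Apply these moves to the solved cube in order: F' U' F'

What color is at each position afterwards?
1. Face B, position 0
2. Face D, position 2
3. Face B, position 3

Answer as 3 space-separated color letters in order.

After move 1 (F'): F=GGGG U=WWRR R=YRYR D=OOYY L=OWOW
After move 2 (U'): U=WRWR F=OWGG R=GGYR B=YRBB L=BBOW
After move 3 (F'): F=WGOG U=WRGY R=OGOR D=BWYY L=BROW
Query 1: B[0] = Y
Query 2: D[2] = Y
Query 3: B[3] = B

Answer: Y Y B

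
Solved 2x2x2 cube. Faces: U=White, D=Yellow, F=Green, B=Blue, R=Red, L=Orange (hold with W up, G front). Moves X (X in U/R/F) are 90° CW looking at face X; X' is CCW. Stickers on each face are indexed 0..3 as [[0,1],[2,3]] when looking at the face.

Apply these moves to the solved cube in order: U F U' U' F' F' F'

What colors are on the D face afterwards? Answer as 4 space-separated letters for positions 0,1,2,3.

Answer: W G Y Y

Derivation:
After move 1 (U): U=WWWW F=RRGG R=BBRR B=OOBB L=GGOO
After move 2 (F): F=GRGR U=WWOG R=WBWR D=RBYY L=GYOY
After move 3 (U'): U=WGWO F=GYGR R=GRWR B=WBBB L=OOOY
After move 4 (U'): U=GOWW F=OOGR R=GYWR B=GRBB L=WBOY
After move 5 (F'): F=OROG U=GOGW R=BYRR D=BYYY L=WWOW
After move 6 (F'): F=RGOO U=GOBR R=YYBR D=WWYY L=WWOG
After move 7 (F'): F=GORO U=GOYB R=WYWR D=WGYY L=WROB
Query: D face = WGYY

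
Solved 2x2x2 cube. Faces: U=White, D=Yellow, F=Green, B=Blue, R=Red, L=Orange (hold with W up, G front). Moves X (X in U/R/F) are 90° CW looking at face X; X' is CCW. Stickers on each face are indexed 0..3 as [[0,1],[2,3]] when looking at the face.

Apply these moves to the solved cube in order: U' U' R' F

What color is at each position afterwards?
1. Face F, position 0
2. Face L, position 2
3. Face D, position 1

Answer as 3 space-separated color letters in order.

After move 1 (U'): U=WWWW F=OOGG R=GGRR B=RRBB L=BBOO
After move 2 (U'): U=WWWW F=BBGG R=OORR B=GGBB L=RROO
After move 3 (R'): R=OROR U=WBWG F=BWGW D=YBYG B=YGYB
After move 4 (F): F=GBWW U=WBOR R=WRGR D=OOYG L=RYOB
Query 1: F[0] = G
Query 2: L[2] = O
Query 3: D[1] = O

Answer: G O O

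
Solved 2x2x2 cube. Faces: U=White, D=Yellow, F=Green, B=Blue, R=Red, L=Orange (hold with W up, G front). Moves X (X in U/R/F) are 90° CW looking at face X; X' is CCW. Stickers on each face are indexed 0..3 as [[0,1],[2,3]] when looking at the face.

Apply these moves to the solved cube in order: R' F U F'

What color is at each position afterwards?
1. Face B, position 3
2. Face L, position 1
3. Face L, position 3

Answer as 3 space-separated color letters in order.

After move 1 (R'): R=RRRR U=WBWB F=GWGW D=YGYG B=YBYB
After move 2 (F): F=GGWW U=WBOO R=WRBR D=RRYG L=OYOG
After move 3 (U): U=OWOB F=WRWW R=YBBR B=OYYB L=GGOG
After move 4 (F'): F=RWWW U=OWYB R=RBRR D=GGYG L=GBOO
Query 1: B[3] = B
Query 2: L[1] = B
Query 3: L[3] = O

Answer: B B O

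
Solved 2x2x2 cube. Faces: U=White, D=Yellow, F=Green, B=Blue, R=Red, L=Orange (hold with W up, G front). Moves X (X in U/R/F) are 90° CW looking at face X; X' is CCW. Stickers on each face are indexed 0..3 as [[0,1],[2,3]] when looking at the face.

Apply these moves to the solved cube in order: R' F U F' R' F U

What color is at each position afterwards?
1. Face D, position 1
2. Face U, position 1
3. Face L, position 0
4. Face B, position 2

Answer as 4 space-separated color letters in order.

After move 1 (R'): R=RRRR U=WBWB F=GWGW D=YGYG B=YBYB
After move 2 (F): F=GGWW U=WBOO R=WRBR D=RRYG L=OYOG
After move 3 (U): U=OWOB F=WRWW R=YBBR B=OYYB L=GGOG
After move 4 (F'): F=RWWW U=OWYB R=RBRR D=GGYG L=GBOO
After move 5 (R'): R=BRRR U=OYYO F=RWWB D=GWYW B=GYGB
After move 6 (F): F=WRBW U=OYOB R=YROR D=RBYW L=GGOW
After move 7 (U): U=OOBY F=YRBW R=GYOR B=GGGB L=WROW
Query 1: D[1] = B
Query 2: U[1] = O
Query 3: L[0] = W
Query 4: B[2] = G

Answer: B O W G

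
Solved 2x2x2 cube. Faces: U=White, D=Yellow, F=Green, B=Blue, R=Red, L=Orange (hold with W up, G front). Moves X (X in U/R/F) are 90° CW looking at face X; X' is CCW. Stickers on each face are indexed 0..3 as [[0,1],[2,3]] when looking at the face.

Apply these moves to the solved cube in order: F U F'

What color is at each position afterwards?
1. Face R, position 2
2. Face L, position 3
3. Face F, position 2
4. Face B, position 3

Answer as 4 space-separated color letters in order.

After move 1 (F): F=GGGG U=WWOO R=WRWR D=RRYY L=OYOY
After move 2 (U): U=OWOW F=WRGG R=BBWR B=OYBB L=GGOY
After move 3 (F'): F=RGWG U=OWBW R=RBRR D=GYYY L=GWOO
Query 1: R[2] = R
Query 2: L[3] = O
Query 3: F[2] = W
Query 4: B[3] = B

Answer: R O W B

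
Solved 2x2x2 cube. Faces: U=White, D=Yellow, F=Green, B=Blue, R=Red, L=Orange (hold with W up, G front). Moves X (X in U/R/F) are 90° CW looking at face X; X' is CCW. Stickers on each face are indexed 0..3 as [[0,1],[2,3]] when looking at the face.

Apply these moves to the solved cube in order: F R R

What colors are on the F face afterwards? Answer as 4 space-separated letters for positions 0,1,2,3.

Answer: G B G B

Derivation:
After move 1 (F): F=GGGG U=WWOO R=WRWR D=RRYY L=OYOY
After move 2 (R): R=WWRR U=WGOG F=GRGY D=RBYB B=OBWB
After move 3 (R): R=RWRW U=WROY F=GBGB D=RWYO B=GBGB
Query: F face = GBGB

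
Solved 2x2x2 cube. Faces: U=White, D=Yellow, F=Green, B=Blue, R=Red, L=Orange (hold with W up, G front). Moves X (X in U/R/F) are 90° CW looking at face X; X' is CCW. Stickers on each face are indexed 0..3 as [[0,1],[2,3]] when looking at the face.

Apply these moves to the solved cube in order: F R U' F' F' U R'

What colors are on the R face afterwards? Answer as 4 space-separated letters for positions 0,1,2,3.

After move 1 (F): F=GGGG U=WWOO R=WRWR D=RRYY L=OYOY
After move 2 (R): R=WWRR U=WGOG F=GRGY D=RBYB B=OBWB
After move 3 (U'): U=GGWO F=OYGY R=GRRR B=WWWB L=OBOY
After move 4 (F'): F=YYOG U=GGGR R=BRRR D=BYYB L=OOOW
After move 5 (F'): F=YGYO U=GGBR R=YRBR D=OWYB L=OROG
After move 6 (U): U=BGRG F=YRYO R=WWBR B=ORWB L=YGOG
After move 7 (R'): R=WRWB U=BWRO F=YGYG D=ORYO B=BRWB
Query: R face = WRWB

Answer: W R W B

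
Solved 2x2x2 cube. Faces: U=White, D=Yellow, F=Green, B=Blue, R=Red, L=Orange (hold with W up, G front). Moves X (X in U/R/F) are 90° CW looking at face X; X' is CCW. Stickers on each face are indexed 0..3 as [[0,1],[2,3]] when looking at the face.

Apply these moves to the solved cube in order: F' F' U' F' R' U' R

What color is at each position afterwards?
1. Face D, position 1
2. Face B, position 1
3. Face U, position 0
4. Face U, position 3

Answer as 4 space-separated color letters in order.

After move 1 (F'): F=GGGG U=WWRR R=YRYR D=OOYY L=OWOW
After move 2 (F'): F=GGGG U=WWYY R=OROR D=WWYY L=OROR
After move 3 (U'): U=WYWY F=ORGG R=GGOR B=ORBB L=BBOR
After move 4 (F'): F=RGOG U=WYGO R=WGWR D=BRYY L=BYOW
After move 5 (R'): R=GRWW U=WBGO F=RYOO D=BGYG B=YRRB
After move 6 (U'): U=BOWG F=BYOO R=RYWW B=GRRB L=YROW
After move 7 (R): R=WRWY U=BYWO F=BGOG D=BRYG B=GROB
Query 1: D[1] = R
Query 2: B[1] = R
Query 3: U[0] = B
Query 4: U[3] = O

Answer: R R B O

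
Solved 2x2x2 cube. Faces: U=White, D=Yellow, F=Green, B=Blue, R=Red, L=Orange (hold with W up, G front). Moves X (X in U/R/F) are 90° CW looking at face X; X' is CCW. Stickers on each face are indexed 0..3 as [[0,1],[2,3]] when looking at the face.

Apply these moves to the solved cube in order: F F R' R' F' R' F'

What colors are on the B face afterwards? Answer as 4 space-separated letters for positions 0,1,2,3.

After move 1 (F): F=GGGG U=WWOO R=WRWR D=RRYY L=OYOY
After move 2 (F): F=GGGG U=WWYY R=OROR D=WWYY L=OROR
After move 3 (R'): R=RROO U=WBYB F=GWGY D=WGYG B=YBWB
After move 4 (R'): R=RORO U=WWYY F=GBGB D=WWYY B=GBGB
After move 5 (F'): F=BBGG U=WWRR R=WOWO D=RRYY L=OYOY
After move 6 (R'): R=OOWW U=WGRG F=BWGR D=RBYG B=YBRB
After move 7 (F'): F=WRBG U=WGOW R=BORW D=YYYG L=OGOR
Query: B face = YBRB

Answer: Y B R B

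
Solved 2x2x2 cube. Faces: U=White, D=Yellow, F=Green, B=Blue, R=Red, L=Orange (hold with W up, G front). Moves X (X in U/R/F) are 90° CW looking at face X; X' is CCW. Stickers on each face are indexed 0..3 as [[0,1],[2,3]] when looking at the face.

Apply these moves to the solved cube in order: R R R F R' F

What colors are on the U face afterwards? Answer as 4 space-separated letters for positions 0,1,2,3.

Answer: W Y G Y

Derivation:
After move 1 (R): R=RRRR U=WGWG F=GYGY D=YBYB B=WBWB
After move 2 (R): R=RRRR U=WYWY F=GBGB D=YWYW B=GBGB
After move 3 (R): R=RRRR U=WBWB F=GWGW D=YGYG B=YBYB
After move 4 (F): F=GGWW U=WBOO R=WRBR D=RRYG L=OYOG
After move 5 (R'): R=RRWB U=WYOY F=GBWO D=RGYW B=GBRB
After move 6 (F): F=WGOB U=WYGY R=ORYB D=WRYW L=OROG
Query: U face = WYGY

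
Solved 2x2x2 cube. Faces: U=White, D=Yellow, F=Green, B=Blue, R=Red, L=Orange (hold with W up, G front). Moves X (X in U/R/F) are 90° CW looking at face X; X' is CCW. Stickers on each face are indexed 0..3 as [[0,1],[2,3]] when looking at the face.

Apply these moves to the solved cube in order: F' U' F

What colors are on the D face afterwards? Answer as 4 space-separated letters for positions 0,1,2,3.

After move 1 (F'): F=GGGG U=WWRR R=YRYR D=OOYY L=OWOW
After move 2 (U'): U=WRWR F=OWGG R=GGYR B=YRBB L=BBOW
After move 3 (F): F=GOGW U=WRWB R=WGRR D=YGYY L=BOOO
Query: D face = YGYY

Answer: Y G Y Y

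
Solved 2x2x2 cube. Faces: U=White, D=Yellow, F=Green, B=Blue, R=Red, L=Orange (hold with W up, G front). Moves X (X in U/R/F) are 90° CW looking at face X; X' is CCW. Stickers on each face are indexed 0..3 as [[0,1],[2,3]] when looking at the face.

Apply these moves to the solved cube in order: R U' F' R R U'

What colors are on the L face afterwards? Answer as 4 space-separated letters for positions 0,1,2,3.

After move 1 (R): R=RRRR U=WGWG F=GYGY D=YBYB B=WBWB
After move 2 (U'): U=GGWW F=OOGY R=GYRR B=RRWB L=WBOO
After move 3 (F'): F=OYOG U=GGGR R=BYYR D=BOYB L=WWOW
After move 4 (R): R=YBRY U=GYGG F=OOOB D=BWYR B=RRGB
After move 5 (R): R=RYYB U=GOGB F=OWOR D=BGYR B=GRYB
After move 6 (U'): U=OBGG F=WWOR R=OWYB B=RYYB L=GROW
Query: L face = GROW

Answer: G R O W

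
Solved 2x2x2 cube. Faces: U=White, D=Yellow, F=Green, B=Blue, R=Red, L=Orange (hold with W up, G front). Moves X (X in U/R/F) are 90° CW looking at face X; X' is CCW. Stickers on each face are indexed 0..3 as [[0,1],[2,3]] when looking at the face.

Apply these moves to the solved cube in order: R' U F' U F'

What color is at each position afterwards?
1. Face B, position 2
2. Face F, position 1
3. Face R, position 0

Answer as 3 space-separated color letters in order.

Answer: Y G O

Derivation:
After move 1 (R'): R=RRRR U=WBWB F=GWGW D=YGYG B=YBYB
After move 2 (U): U=WWBB F=RRGW R=YBRR B=OOYB L=GWOO
After move 3 (F'): F=RWRG U=WWYR R=GBYR D=WOYG L=GBOB
After move 4 (U): U=YWRW F=GBRG R=OOYR B=GBYB L=RWOB
After move 5 (F'): F=BGGR U=YWOY R=OOWR D=WBYG L=RWOR
Query 1: B[2] = Y
Query 2: F[1] = G
Query 3: R[0] = O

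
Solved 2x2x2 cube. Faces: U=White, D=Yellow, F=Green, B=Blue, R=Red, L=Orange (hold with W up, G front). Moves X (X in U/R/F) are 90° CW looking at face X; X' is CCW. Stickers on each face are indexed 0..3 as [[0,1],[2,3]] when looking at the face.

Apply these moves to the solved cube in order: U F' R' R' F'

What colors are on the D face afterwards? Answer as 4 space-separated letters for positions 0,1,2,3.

After move 1 (U): U=WWWW F=RRGG R=BBRR B=OOBB L=GGOO
After move 2 (F'): F=RGRG U=WWBR R=YBYR D=GOYY L=GWOW
After move 3 (R'): R=BRYY U=WBBO F=RWRR D=GGYG B=YOOB
After move 4 (R'): R=RYBY U=WOBY F=RBRO D=GWYR B=GOGB
After move 5 (F'): F=BORR U=WORB R=WYGY D=WWYR L=GYOB
Query: D face = WWYR

Answer: W W Y R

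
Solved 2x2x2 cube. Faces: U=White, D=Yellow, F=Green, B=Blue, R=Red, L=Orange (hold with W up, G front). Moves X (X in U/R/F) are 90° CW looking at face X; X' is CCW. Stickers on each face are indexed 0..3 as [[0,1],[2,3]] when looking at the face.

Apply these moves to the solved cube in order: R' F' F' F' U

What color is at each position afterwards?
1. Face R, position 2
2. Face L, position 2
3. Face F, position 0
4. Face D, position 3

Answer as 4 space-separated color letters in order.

Answer: B O W G

Derivation:
After move 1 (R'): R=RRRR U=WBWB F=GWGW D=YGYG B=YBYB
After move 2 (F'): F=WWGG U=WBRR R=GRYR D=OOYG L=OBOW
After move 3 (F'): F=WGWG U=WBGY R=OROR D=BWYG L=OROR
After move 4 (F'): F=GGWW U=WBOO R=WRBR D=RRYG L=OYOG
After move 5 (U): U=OWOB F=WRWW R=YBBR B=OYYB L=GGOG
Query 1: R[2] = B
Query 2: L[2] = O
Query 3: F[0] = W
Query 4: D[3] = G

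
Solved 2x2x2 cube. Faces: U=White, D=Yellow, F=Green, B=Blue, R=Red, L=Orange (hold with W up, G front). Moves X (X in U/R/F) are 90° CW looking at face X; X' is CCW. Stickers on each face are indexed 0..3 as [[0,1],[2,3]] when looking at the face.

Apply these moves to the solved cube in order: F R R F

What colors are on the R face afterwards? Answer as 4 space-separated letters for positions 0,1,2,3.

After move 1 (F): F=GGGG U=WWOO R=WRWR D=RRYY L=OYOY
After move 2 (R): R=WWRR U=WGOG F=GRGY D=RBYB B=OBWB
After move 3 (R): R=RWRW U=WROY F=GBGB D=RWYO B=GBGB
After move 4 (F): F=GGBB U=WRYY R=OWYW D=RRYO L=OROW
Query: R face = OWYW

Answer: O W Y W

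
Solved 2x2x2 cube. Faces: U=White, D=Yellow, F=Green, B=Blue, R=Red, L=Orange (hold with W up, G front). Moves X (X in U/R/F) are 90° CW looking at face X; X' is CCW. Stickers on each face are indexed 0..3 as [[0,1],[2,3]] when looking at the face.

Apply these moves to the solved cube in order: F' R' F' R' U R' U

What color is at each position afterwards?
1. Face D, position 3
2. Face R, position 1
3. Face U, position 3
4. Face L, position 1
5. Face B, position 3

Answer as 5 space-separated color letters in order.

After move 1 (F'): F=GGGG U=WWRR R=YRYR D=OOYY L=OWOW
After move 2 (R'): R=RRYY U=WBRB F=GWGR D=OGYG B=YBOB
After move 3 (F'): F=WRGG U=WBRY R=GROY D=WWYG L=OBOR
After move 4 (R'): R=RYGO U=WORY F=WBGY D=WRYG B=GBWB
After move 5 (U): U=RWYO F=RYGY R=GBGO B=OBWB L=WBOR
After move 6 (R'): R=BOGG U=RWYO F=RWGO D=WYYY B=GBRB
After move 7 (U): U=YROW F=BOGO R=GBGG B=WBRB L=RWOR
Query 1: D[3] = Y
Query 2: R[1] = B
Query 3: U[3] = W
Query 4: L[1] = W
Query 5: B[3] = B

Answer: Y B W W B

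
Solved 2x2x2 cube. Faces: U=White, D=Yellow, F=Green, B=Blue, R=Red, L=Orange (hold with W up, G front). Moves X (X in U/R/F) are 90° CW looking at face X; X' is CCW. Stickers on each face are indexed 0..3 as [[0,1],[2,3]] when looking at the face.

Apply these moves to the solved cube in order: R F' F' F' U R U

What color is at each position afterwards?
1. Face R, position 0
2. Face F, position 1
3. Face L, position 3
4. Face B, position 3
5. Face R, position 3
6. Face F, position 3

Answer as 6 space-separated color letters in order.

Answer: G W B B B B

Derivation:
After move 1 (R): R=RRRR U=WGWG F=GYGY D=YBYB B=WBWB
After move 2 (F'): F=YYGG U=WGRR R=BRYR D=OOYB L=OGOW
After move 3 (F'): F=YGYG U=WGBY R=OROR D=GWYB L=OROR
After move 4 (F'): F=GGYY U=WGOO R=WRGR D=RRYB L=OYOB
After move 5 (U): U=OWOG F=WRYY R=WBGR B=OYWB L=GGOB
After move 6 (R): R=GWRB U=OROY F=WRYB D=RWYO B=GYWB
After move 7 (U): U=OOYR F=GWYB R=GYRB B=GGWB L=WROB
Query 1: R[0] = G
Query 2: F[1] = W
Query 3: L[3] = B
Query 4: B[3] = B
Query 5: R[3] = B
Query 6: F[3] = B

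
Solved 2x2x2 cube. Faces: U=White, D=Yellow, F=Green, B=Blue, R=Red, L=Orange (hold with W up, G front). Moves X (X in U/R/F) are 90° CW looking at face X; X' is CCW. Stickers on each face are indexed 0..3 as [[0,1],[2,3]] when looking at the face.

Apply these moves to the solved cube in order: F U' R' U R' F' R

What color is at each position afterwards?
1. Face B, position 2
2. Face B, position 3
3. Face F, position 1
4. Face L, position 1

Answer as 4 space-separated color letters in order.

Answer: R B Y B

Derivation:
After move 1 (F): F=GGGG U=WWOO R=WRWR D=RRYY L=OYOY
After move 2 (U'): U=WOWO F=OYGG R=GGWR B=WRBB L=BBOY
After move 3 (R'): R=GRGW U=WBWW F=OOGO D=RYYG B=YRRB
After move 4 (U): U=WWWB F=GRGO R=YRGW B=BBRB L=OOOY
After move 5 (R'): R=RWYG U=WRWB F=GWGB D=RRYO B=GBYB
After move 6 (F'): F=WBGG U=WRRY R=RWRG D=OYYO L=OBOW
After move 7 (R): R=RRGW U=WBRG F=WYGO D=OYYG B=YBRB
Query 1: B[2] = R
Query 2: B[3] = B
Query 3: F[1] = Y
Query 4: L[1] = B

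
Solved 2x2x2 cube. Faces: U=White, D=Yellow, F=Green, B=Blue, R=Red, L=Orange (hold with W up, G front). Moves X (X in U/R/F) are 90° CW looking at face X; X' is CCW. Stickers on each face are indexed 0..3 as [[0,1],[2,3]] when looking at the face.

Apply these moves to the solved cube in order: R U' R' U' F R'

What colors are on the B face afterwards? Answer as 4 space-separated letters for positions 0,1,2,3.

After move 1 (R): R=RRRR U=WGWG F=GYGY D=YBYB B=WBWB
After move 2 (U'): U=GGWW F=OOGY R=GYRR B=RRWB L=WBOO
After move 3 (R'): R=YRGR U=GWWR F=OGGW D=YOYY B=BRBB
After move 4 (U'): U=WRGW F=WBGW R=OGGR B=YRBB L=BROO
After move 5 (F): F=GWWB U=WROR R=GGWR D=GOYY L=BYOO
After move 6 (R'): R=GRGW U=WBOY F=GRWR D=GWYB B=YROB
Query: B face = YROB

Answer: Y R O B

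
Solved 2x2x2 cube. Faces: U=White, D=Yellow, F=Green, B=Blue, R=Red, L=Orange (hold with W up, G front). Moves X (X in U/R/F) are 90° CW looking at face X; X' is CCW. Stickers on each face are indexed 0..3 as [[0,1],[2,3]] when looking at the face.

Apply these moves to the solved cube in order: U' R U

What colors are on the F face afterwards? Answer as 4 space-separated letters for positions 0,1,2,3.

Answer: R G G Y

Derivation:
After move 1 (U'): U=WWWW F=OOGG R=GGRR B=RRBB L=BBOO
After move 2 (R): R=RGRG U=WOWG F=OYGY D=YBYR B=WRWB
After move 3 (U): U=WWGO F=RGGY R=WRRG B=BBWB L=OYOO
Query: F face = RGGY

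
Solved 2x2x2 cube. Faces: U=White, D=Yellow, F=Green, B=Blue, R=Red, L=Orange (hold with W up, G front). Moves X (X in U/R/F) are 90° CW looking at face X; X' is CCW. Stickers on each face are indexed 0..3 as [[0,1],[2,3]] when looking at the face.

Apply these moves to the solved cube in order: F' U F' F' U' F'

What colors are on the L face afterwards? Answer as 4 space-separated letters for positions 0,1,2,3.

After move 1 (F'): F=GGGG U=WWRR R=YRYR D=OOYY L=OWOW
After move 2 (U): U=RWRW F=YRGG R=BBYR B=OWBB L=GGOW
After move 3 (F'): F=RGYG U=RWBY R=OBOR D=GWYY L=GWOR
After move 4 (F'): F=GGRY U=RWOO R=WBGR D=WRYY L=GYOB
After move 5 (U'): U=WORO F=GYRY R=GGGR B=WBBB L=OWOB
After move 6 (F'): F=YYGR U=WOGG R=RGWR D=WBYY L=OOOR
Query: L face = OOOR

Answer: O O O R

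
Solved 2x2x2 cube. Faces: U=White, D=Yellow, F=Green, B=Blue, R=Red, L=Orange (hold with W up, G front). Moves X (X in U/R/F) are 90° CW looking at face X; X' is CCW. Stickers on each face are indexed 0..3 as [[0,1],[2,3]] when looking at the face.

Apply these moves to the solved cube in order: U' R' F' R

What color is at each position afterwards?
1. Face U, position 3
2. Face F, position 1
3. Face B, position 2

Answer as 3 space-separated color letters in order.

After move 1 (U'): U=WWWW F=OOGG R=GGRR B=RRBB L=BBOO
After move 2 (R'): R=GRGR U=WBWR F=OWGW D=YOYG B=YRYB
After move 3 (F'): F=WWOG U=WBGG R=ORYR D=BOYG L=BROW
After move 4 (R): R=YORR U=WWGG F=WOOG D=BYYY B=GRBB
Query 1: U[3] = G
Query 2: F[1] = O
Query 3: B[2] = B

Answer: G O B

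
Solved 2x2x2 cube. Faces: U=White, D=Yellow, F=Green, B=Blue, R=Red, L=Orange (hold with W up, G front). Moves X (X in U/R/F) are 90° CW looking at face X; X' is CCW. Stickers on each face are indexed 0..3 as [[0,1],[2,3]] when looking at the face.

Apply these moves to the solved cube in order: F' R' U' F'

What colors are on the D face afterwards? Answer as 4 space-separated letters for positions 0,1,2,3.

Answer: B W Y G

Derivation:
After move 1 (F'): F=GGGG U=WWRR R=YRYR D=OOYY L=OWOW
After move 2 (R'): R=RRYY U=WBRB F=GWGR D=OGYG B=YBOB
After move 3 (U'): U=BBWR F=OWGR R=GWYY B=RROB L=YBOW
After move 4 (F'): F=WROG U=BBGY R=GWOY D=BWYG L=YROW
Query: D face = BWYG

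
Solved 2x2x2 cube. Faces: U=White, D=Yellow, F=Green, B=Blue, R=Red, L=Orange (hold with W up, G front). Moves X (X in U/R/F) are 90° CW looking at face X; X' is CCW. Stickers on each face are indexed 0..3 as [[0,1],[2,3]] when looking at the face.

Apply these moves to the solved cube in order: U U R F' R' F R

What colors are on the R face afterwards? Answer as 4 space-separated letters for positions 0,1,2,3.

After move 1 (U): U=WWWW F=RRGG R=BBRR B=OOBB L=GGOO
After move 2 (U): U=WWWW F=BBGG R=OORR B=GGBB L=RROO
After move 3 (R): R=RORO U=WBWG F=BYGY D=YBYG B=WGWB
After move 4 (F'): F=YYBG U=WBRR R=BOYO D=ROYG L=RGOW
After move 5 (R'): R=OOBY U=WWRW F=YBBR D=RYYG B=GGOB
After move 6 (F): F=BYRB U=WWWG R=ROWY D=BOYG L=RROY
After move 7 (R): R=WRYO U=WYWB F=BORG D=BOYG B=GGWB
Query: R face = WRYO

Answer: W R Y O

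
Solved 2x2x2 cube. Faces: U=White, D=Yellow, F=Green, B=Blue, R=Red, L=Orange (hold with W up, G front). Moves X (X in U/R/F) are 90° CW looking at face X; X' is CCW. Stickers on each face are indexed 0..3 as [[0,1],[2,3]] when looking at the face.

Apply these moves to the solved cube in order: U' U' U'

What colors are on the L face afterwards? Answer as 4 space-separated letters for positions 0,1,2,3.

Answer: G G O O

Derivation:
After move 1 (U'): U=WWWW F=OOGG R=GGRR B=RRBB L=BBOO
After move 2 (U'): U=WWWW F=BBGG R=OORR B=GGBB L=RROO
After move 3 (U'): U=WWWW F=RRGG R=BBRR B=OOBB L=GGOO
Query: L face = GGOO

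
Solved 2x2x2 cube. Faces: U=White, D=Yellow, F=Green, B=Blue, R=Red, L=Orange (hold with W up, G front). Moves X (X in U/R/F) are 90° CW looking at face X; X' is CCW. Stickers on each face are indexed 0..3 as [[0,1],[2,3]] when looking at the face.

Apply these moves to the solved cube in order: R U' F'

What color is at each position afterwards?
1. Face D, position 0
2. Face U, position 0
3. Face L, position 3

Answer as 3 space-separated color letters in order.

Answer: B G W

Derivation:
After move 1 (R): R=RRRR U=WGWG F=GYGY D=YBYB B=WBWB
After move 2 (U'): U=GGWW F=OOGY R=GYRR B=RRWB L=WBOO
After move 3 (F'): F=OYOG U=GGGR R=BYYR D=BOYB L=WWOW
Query 1: D[0] = B
Query 2: U[0] = G
Query 3: L[3] = W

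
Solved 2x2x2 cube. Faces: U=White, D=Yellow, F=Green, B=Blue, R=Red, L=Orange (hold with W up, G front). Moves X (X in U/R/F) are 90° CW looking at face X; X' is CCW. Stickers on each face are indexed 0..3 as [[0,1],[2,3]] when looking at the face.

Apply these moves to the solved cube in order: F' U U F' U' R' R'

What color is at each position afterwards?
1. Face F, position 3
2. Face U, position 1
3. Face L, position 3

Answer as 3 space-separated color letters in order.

After move 1 (F'): F=GGGG U=WWRR R=YRYR D=OOYY L=OWOW
After move 2 (U): U=RWRW F=YRGG R=BBYR B=OWBB L=GGOW
After move 3 (U): U=RRWW F=BBGG R=OWYR B=GGBB L=YROW
After move 4 (F'): F=BGBG U=RROY R=OWOR D=RWYY L=YWOW
After move 5 (U'): U=RYRO F=YWBG R=BGOR B=OWBB L=GGOW
After move 6 (R'): R=GRBO U=RBRO F=YYBO D=RWYG B=YWWB
After move 7 (R'): R=ROGB U=RWRY F=YBBO D=RYYO B=GWWB
Query 1: F[3] = O
Query 2: U[1] = W
Query 3: L[3] = W

Answer: O W W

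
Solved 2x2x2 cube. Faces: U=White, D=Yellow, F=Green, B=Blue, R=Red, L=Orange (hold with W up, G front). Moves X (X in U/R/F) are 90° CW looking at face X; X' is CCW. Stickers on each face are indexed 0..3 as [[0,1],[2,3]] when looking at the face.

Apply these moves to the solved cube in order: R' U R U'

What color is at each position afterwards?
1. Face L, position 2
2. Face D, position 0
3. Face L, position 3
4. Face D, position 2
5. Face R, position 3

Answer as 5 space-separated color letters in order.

After move 1 (R'): R=RRRR U=WBWB F=GWGW D=YGYG B=YBYB
After move 2 (U): U=WWBB F=RRGW R=YBRR B=OOYB L=GWOO
After move 3 (R): R=RYRB U=WRBW F=RGGG D=YYYO B=BOWB
After move 4 (U'): U=RWWB F=GWGG R=RGRB B=RYWB L=BOOO
Query 1: L[2] = O
Query 2: D[0] = Y
Query 3: L[3] = O
Query 4: D[2] = Y
Query 5: R[3] = B

Answer: O Y O Y B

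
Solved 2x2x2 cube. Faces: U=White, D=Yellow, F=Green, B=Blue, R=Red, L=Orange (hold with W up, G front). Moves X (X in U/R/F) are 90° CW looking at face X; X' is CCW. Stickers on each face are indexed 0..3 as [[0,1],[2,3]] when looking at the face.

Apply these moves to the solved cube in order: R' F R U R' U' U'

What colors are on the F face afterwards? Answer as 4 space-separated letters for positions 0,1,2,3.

After move 1 (R'): R=RRRR U=WBWB F=GWGW D=YGYG B=YBYB
After move 2 (F): F=GGWW U=WBOO R=WRBR D=RRYG L=OYOG
After move 3 (R): R=BWRR U=WGOW F=GRWG D=RYYY B=OBBB
After move 4 (U): U=OWWG F=BWWG R=OBRR B=OYBB L=GROG
After move 5 (R'): R=BROR U=OBWO F=BWWG D=RWYG B=YYYB
After move 6 (U'): U=BOOW F=GRWG R=BWOR B=BRYB L=YYOG
After move 7 (U'): U=OWBO F=YYWG R=GROR B=BWYB L=BROG
Query: F face = YYWG

Answer: Y Y W G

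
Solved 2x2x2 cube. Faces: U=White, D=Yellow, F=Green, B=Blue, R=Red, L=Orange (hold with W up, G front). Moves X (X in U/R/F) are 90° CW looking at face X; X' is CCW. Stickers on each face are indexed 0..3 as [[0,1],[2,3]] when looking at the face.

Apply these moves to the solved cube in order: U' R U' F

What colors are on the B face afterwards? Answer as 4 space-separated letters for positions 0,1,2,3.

Answer: R G W B

Derivation:
After move 1 (U'): U=WWWW F=OOGG R=GGRR B=RRBB L=BBOO
After move 2 (R): R=RGRG U=WOWG F=OYGY D=YBYR B=WRWB
After move 3 (U'): U=OGWW F=BBGY R=OYRG B=RGWB L=WROO
After move 4 (F): F=GBYB U=OGOR R=WYWG D=ROYR L=WYOB
Query: B face = RGWB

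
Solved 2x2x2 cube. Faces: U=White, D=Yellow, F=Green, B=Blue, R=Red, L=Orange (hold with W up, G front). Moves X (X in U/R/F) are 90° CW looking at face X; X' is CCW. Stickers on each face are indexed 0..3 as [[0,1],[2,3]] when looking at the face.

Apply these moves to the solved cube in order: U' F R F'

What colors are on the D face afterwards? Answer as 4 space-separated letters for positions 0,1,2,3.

After move 1 (U'): U=WWWW F=OOGG R=GGRR B=RRBB L=BBOO
After move 2 (F): F=GOGO U=WWOB R=WGWR D=RGYY L=BYOY
After move 3 (R): R=WWRG U=WOOO F=GGGY D=RBYR B=BRWB
After move 4 (F'): F=GYGG U=WOWR R=BWRG D=YYYR L=BOOO
Query: D face = YYYR

Answer: Y Y Y R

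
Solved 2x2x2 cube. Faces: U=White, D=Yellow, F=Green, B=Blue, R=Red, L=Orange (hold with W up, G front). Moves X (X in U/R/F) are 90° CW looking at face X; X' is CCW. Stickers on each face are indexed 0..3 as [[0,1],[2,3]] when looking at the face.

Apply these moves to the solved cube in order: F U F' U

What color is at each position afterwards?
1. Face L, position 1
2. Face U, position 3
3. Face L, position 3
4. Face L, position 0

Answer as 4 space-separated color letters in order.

After move 1 (F): F=GGGG U=WWOO R=WRWR D=RRYY L=OYOY
After move 2 (U): U=OWOW F=WRGG R=BBWR B=OYBB L=GGOY
After move 3 (F'): F=RGWG U=OWBW R=RBRR D=GYYY L=GWOO
After move 4 (U): U=BOWW F=RBWG R=OYRR B=GWBB L=RGOO
Query 1: L[1] = G
Query 2: U[3] = W
Query 3: L[3] = O
Query 4: L[0] = R

Answer: G W O R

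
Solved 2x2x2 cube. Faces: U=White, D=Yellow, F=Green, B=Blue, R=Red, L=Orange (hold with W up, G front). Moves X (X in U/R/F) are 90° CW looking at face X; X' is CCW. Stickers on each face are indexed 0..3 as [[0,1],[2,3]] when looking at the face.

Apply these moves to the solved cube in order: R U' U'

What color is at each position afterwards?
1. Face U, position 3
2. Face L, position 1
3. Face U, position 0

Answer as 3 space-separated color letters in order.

After move 1 (R): R=RRRR U=WGWG F=GYGY D=YBYB B=WBWB
After move 2 (U'): U=GGWW F=OOGY R=GYRR B=RRWB L=WBOO
After move 3 (U'): U=GWGW F=WBGY R=OORR B=GYWB L=RROO
Query 1: U[3] = W
Query 2: L[1] = R
Query 3: U[0] = G

Answer: W R G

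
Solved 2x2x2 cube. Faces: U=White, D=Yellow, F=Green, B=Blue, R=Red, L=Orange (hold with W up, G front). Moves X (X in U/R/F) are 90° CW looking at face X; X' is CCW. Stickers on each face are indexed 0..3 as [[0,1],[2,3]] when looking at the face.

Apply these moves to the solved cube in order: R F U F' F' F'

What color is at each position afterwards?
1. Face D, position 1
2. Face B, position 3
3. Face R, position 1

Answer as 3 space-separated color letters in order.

Answer: W B B

Derivation:
After move 1 (R): R=RRRR U=WGWG F=GYGY D=YBYB B=WBWB
After move 2 (F): F=GGYY U=WGOO R=WRGR D=RRYB L=OYOB
After move 3 (U): U=OWOG F=WRYY R=WBGR B=OYWB L=GGOB
After move 4 (F'): F=RYWY U=OWWG R=RBRR D=GBYB L=GGOO
After move 5 (F'): F=YYRW U=OWRR R=BBGR D=GOYB L=GGOW
After move 6 (F'): F=YWYR U=OWBG R=OBGR D=GWYB L=GROR
Query 1: D[1] = W
Query 2: B[3] = B
Query 3: R[1] = B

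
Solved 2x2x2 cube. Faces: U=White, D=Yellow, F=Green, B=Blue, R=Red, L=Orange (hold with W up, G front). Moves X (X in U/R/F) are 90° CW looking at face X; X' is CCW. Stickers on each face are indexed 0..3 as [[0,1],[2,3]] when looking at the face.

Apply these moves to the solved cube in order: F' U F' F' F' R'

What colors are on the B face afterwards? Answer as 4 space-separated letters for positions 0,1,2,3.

After move 1 (F'): F=GGGG U=WWRR R=YRYR D=OOYY L=OWOW
After move 2 (U): U=RWRW F=YRGG R=BBYR B=OWBB L=GGOW
After move 3 (F'): F=RGYG U=RWBY R=OBOR D=GWYY L=GWOR
After move 4 (F'): F=GGRY U=RWOO R=WBGR D=WRYY L=GYOB
After move 5 (F'): F=GYGR U=RWWG R=RBWR D=YBYY L=GOOO
After move 6 (R'): R=BRRW U=RBWO F=GWGG D=YYYR B=YWBB
Query: B face = YWBB

Answer: Y W B B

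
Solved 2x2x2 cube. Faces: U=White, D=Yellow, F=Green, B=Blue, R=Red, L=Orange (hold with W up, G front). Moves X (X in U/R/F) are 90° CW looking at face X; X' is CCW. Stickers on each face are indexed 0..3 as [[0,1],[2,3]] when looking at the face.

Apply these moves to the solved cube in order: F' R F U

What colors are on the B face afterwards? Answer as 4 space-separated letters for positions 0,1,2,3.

After move 1 (F'): F=GGGG U=WWRR R=YRYR D=OOYY L=OWOW
After move 2 (R): R=YYRR U=WGRG F=GOGY D=OBYB B=RBWB
After move 3 (F): F=GGYO U=WGWW R=RYGR D=RYYB L=OOOB
After move 4 (U): U=WWWG F=RYYO R=RBGR B=OOWB L=GGOB
Query: B face = OOWB

Answer: O O W B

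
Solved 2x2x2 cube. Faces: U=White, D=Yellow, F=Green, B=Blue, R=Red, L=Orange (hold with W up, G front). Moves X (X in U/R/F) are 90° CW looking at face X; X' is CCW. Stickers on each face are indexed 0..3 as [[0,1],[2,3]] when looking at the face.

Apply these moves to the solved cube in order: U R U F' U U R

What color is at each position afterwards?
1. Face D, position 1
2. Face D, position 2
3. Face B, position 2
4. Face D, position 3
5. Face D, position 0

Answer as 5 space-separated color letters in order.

Answer: W Y W B Y

Derivation:
After move 1 (U): U=WWWW F=RRGG R=BBRR B=OOBB L=GGOO
After move 2 (R): R=RBRB U=WRWG F=RYGY D=YBYO B=WOWB
After move 3 (U): U=WWGR F=RBGY R=WORB B=GGWB L=RYOO
After move 4 (F'): F=BYRG U=WWWR R=BOYB D=YOYO L=RROG
After move 5 (U): U=WWRW F=BORG R=GGYB B=RRWB L=BYOG
After move 6 (U): U=RWWW F=GGRG R=RRYB B=BYWB L=BOOG
After move 7 (R): R=YRBR U=RGWG F=GORO D=YWYB B=WYWB
Query 1: D[1] = W
Query 2: D[2] = Y
Query 3: B[2] = W
Query 4: D[3] = B
Query 5: D[0] = Y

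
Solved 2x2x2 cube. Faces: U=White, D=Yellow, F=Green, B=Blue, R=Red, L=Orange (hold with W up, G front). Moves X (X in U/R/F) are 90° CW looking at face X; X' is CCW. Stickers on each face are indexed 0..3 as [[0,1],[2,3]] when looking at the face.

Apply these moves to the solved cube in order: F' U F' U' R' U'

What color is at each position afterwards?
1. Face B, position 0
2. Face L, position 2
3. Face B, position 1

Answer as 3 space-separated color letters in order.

Answer: G O R

Derivation:
After move 1 (F'): F=GGGG U=WWRR R=YRYR D=OOYY L=OWOW
After move 2 (U): U=RWRW F=YRGG R=BBYR B=OWBB L=GGOW
After move 3 (F'): F=RGYG U=RWBY R=OBOR D=GWYY L=GWOR
After move 4 (U'): U=WYRB F=GWYG R=RGOR B=OBBB L=OWOR
After move 5 (R'): R=GRRO U=WBRO F=GYYB D=GWYG B=YBWB
After move 6 (U'): U=BOWR F=OWYB R=GYRO B=GRWB L=YBOR
Query 1: B[0] = G
Query 2: L[2] = O
Query 3: B[1] = R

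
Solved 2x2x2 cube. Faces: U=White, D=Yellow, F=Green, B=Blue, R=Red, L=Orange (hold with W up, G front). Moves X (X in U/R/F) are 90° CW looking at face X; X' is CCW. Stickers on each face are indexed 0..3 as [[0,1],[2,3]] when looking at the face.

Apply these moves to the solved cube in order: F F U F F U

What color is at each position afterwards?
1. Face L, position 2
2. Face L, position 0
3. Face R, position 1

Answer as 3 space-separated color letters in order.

After move 1 (F): F=GGGG U=WWOO R=WRWR D=RRYY L=OYOY
After move 2 (F): F=GGGG U=WWYY R=OROR D=WWYY L=OROR
After move 3 (U): U=YWYW F=ORGG R=BBOR B=ORBB L=GGOR
After move 4 (F): F=GOGR U=YWRG R=YBWR D=OBYY L=GWOW
After move 5 (F): F=GGRO U=YWWW R=RBGR D=WYYY L=GOOB
After move 6 (U): U=WYWW F=RBRO R=ORGR B=GOBB L=GGOB
Query 1: L[2] = O
Query 2: L[0] = G
Query 3: R[1] = R

Answer: O G R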